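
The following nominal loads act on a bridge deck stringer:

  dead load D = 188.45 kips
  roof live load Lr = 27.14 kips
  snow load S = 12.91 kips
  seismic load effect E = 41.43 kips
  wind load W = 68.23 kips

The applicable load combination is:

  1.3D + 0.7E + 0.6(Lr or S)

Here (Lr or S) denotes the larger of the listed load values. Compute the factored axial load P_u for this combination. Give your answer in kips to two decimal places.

290.27 kips

(Lr or S) → Lr = 27.14 kips.
1.3(188.45) + 0.7(41.43) + 0.6(27.14) = 290.27
P_u = 290.27 kips.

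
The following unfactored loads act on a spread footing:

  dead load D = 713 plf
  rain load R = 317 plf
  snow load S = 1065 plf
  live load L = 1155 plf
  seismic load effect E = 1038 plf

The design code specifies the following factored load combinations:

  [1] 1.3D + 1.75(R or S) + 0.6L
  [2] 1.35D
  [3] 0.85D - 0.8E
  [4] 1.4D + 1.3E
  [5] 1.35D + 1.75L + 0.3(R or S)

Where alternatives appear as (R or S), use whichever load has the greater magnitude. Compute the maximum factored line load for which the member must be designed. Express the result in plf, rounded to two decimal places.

3483.65 plf

(R or S) → S = 1065 plf.
[1] 1.3(713) + 1.75(1065) + 0.6(1155) = 3483.65
[2] 1.35(713) = 962.55
[3] 0.85(713) - 0.8(1038) = -224.35
[4] 1.4(713) + 1.3(1038) = 2347.60
[5] 1.35(713) + 1.75(1155) + 0.3(1065) = 3303.30
The controlling combination is 1, giving 3483.65 plf.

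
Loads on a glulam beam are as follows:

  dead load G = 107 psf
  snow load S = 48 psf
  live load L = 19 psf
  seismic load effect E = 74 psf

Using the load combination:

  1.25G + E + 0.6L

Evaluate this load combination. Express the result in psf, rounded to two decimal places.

1.25(107) + 1.0(74) + 0.6(19) = 133.75 + 74.00 + 11.40 = 219.15
q_u = 219.15 psf.

219.15 psf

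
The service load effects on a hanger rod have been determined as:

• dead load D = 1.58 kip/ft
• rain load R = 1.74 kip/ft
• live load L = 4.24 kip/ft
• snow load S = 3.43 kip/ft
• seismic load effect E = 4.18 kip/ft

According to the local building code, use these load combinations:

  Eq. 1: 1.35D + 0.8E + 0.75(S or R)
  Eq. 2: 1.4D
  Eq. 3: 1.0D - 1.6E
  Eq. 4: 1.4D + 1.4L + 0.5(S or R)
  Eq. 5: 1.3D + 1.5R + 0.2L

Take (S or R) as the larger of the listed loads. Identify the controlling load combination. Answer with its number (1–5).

(S or R) → S = 3.43 kip/ft.
Eq. 1: 1.35(1.58) + 0.8(4.18) + 0.75(3.43) = 8.05
Eq. 2: 1.4(1.58) = 2.21
Eq. 3: 1.0(1.58) - 1.6(4.18) = 1.58 - 6.69 = -5.11
Eq. 4: 1.4(1.58) + 1.4(4.24) + 0.5(3.43) = 9.86
Eq. 5: 1.3(1.58) + 1.5(1.74) + 0.2(4.24) = 2.05 + 2.61 + 0.85 = 5.51
The largest value is 9.86 kip/ft from combination 4.

Combination 4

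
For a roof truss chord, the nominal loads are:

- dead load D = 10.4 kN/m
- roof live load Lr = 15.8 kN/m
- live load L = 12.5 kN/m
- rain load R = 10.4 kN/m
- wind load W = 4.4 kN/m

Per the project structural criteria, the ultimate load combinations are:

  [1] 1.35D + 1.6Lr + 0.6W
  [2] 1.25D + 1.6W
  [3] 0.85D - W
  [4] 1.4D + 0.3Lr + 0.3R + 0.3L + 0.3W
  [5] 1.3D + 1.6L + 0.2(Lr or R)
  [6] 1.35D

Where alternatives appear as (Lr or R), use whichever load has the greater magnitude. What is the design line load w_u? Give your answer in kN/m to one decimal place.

(Lr or R) → Lr = 15.8 kN/m.
[1] 1.35(10.4) + 1.6(15.8) + 0.6(4.4) = 42.0
[2] 1.25(10.4) + 1.6(4.4) = 13.0 + 7.0 = 20.0
[3] 0.85(10.4) - 1.0(4.4) = 8.8 - 4.4 = 4.4
[4] 1.4(10.4) + 0.3(15.8) + 0.3(10.4) + 0.3(12.5) + 0.3(4.4) = 14.6 + 4.7 + 3.1 + 3.8 + 1.3 = 27.5
[5] 1.3(10.4) + 1.6(12.5) + 0.2(15.8) = 13.5 + 20.0 + 3.2 = 36.7
[6] 1.35(10.4) = 14.0
The controlling combination is 1, giving 42.0 kN/m.

42.0 kN/m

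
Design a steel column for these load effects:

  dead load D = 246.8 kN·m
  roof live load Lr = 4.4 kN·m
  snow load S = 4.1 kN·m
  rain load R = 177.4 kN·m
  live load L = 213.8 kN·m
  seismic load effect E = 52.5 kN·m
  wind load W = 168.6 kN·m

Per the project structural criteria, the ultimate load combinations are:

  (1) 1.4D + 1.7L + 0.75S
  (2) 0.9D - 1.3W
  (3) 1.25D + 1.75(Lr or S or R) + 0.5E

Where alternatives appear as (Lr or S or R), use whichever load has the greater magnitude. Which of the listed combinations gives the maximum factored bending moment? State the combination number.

Combination 1

(Lr or S or R) → R = 177.4 kN·m.
(1) 1.4(246.8) + 1.7(213.8) + 0.75(4.1) = 345.5 + 363.5 + 3.1 = 712.1
(2) 0.9(246.8) - 1.3(168.6) = 222.1 - 219.2 = 2.9
(3) 1.25(246.8) + 1.75(177.4) + 0.5(52.5) = 645.2
The largest value is 712.1 kN·m from combination 1.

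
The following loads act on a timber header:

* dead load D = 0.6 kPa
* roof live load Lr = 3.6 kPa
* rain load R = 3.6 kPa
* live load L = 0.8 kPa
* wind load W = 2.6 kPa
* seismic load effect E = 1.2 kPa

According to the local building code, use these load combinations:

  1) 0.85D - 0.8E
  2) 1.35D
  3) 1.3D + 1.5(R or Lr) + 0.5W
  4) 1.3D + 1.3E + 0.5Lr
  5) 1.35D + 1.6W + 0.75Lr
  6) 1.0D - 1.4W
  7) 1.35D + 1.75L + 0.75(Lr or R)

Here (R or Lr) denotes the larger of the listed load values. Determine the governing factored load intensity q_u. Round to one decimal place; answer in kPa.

7.7 kPa

(R or Lr) → R = 3.6 kPa; (Lr or R) → Lr = 3.6 kPa.
1) 0.85(0.6) - 0.8(1.2) = 0.5 - 1.0 = -0.5
2) 1.35(0.6) = 0.8
3) 1.3(0.6) + 1.5(3.6) + 0.5(2.6) = 0.8 + 5.4 + 1.3 = 7.5
4) 1.3(0.6) + 1.3(1.2) + 0.5(3.6) = 4.1
5) 1.35(0.6) + 1.6(2.6) + 0.75(3.6) = 0.8 + 4.2 + 2.7 = 7.7
6) 1.0(0.6) - 1.4(2.6) = 0.6 - 3.6 = -3.0
7) 1.35(0.6) + 1.75(0.8) + 0.75(3.6) = 0.8 + 1.4 + 2.7 = 4.9
The controlling combination is 5, giving 7.7 kPa.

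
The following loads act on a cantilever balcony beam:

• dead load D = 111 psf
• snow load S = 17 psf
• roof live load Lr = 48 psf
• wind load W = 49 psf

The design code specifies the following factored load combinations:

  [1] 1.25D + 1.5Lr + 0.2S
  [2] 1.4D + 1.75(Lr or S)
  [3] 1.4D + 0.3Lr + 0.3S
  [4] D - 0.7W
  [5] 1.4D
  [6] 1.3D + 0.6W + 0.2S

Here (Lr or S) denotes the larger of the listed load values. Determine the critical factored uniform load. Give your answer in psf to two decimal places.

(Lr or S) → Lr = 48 psf.
[1] 1.25(111) + 1.5(48) + 0.2(17) = 214.15
[2] 1.4(111) + 1.75(48) = 239.40
[3] 1.4(111) + 0.3(48) + 0.3(17) = 174.90
[4] 1.0(111) - 0.7(49) = 76.70
[5] 1.4(111) = 155.40
[6] 1.3(111) + 0.6(49) + 0.2(17) = 177.10
Maximum is from combination 2.

239.40 psf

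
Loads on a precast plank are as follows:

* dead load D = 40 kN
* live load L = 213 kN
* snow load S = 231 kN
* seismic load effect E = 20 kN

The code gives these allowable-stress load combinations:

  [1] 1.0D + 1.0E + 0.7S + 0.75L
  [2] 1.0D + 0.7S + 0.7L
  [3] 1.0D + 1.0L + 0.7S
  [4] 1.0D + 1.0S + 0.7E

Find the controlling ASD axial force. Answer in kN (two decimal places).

[1] 1.0(40) + 1.0(20) + 0.7(231) + 0.75(213) = 381.45
[2] 1.0(40) + 0.7(231) + 0.7(213) = 350.80
[3] 1.0(40) + 1.0(213) + 0.7(231) = 414.70
[4] 1.0(40) + 1.0(231) + 0.7(20) = 285.00
Combination 3 governs: N = 414.70 kN.

414.70 kN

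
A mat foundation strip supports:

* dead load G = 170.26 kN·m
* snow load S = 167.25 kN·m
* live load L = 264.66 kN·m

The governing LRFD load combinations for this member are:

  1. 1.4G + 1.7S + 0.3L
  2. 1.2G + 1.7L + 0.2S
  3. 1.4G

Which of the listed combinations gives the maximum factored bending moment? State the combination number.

Combination 2

1. 1.4(170.26) + 1.7(167.25) + 0.3(264.66) = 238.36 + 284.33 + 79.40 = 602.09
2. 1.2(170.26) + 1.7(264.66) + 0.2(167.25) = 204.31 + 449.92 + 33.45 = 687.68
3. 1.4(170.26) = 238.36
The largest value is 687.68 kN·m from combination 2.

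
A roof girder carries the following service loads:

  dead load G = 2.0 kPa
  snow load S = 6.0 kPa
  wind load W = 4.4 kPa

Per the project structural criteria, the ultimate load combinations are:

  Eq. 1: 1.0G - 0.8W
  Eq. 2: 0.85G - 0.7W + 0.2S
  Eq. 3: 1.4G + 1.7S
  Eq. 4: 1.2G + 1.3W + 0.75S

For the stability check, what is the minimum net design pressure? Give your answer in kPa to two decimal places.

-1.52 kPa

Eq. 1: 1.0(2.0) - 0.8(4.4) = 2.00 - 3.52 = -1.52
Eq. 2: 0.85(2.0) - 0.7(4.4) + 0.2(6.0) = 1.70 - 3.08 + 1.20 = -0.18
Eq. 3: 1.4(2.0) + 1.7(6.0) = 2.80 + 10.20 = 13.00
Eq. 4: 1.2(2.0) + 1.3(4.4) + 0.75(6.0) = 2.40 + 5.72 + 4.50 = 12.62
Combination 1 gives the minimum: -1.52 kPa.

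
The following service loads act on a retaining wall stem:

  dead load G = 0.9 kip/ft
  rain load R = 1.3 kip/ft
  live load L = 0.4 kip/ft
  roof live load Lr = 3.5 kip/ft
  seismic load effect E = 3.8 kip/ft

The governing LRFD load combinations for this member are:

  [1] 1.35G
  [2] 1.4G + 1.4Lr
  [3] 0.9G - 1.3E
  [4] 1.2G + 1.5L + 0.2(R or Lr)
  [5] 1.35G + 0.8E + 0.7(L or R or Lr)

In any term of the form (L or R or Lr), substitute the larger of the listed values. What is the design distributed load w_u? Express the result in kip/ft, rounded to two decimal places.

6.71 kip/ft

(R or Lr) → Lr = 3.5 kip/ft; (L or R or Lr) → Lr = 3.5 kip/ft.
[1] 1.35(0.9) = 1.22
[2] 1.4(0.9) + 1.4(3.5) = 1.26 + 4.90 = 6.16
[3] 0.9(0.9) - 1.3(3.8) = 0.81 - 4.94 = -4.13
[4] 1.2(0.9) + 1.5(0.4) + 0.2(3.5) = 1.08 + 0.60 + 0.70 = 2.38
[5] 1.35(0.9) + 0.8(3.8) + 0.7(3.5) = 1.22 + 3.04 + 2.45 = 6.71
Maximum is from combination 5.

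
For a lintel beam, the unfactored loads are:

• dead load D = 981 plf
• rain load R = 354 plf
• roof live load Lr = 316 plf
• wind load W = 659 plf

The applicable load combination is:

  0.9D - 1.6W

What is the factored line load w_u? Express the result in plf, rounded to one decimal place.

-171.5 plf

0.9(981) - 1.6(659) = -171.5
w_u = -171.5 plf.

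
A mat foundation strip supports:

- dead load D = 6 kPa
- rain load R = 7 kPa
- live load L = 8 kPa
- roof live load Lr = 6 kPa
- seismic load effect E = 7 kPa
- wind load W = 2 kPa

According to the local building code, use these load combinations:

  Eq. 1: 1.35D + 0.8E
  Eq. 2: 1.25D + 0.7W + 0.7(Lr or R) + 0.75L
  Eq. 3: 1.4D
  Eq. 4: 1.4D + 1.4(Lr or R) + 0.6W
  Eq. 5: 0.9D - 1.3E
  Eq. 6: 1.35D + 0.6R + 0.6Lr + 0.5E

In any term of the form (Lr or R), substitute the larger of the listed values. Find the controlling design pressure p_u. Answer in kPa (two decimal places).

19.80 kPa

(Lr or R) → R = 7 kPa.
Eq. 1: 1.35(6) + 0.8(7) = 8.10 + 5.60 = 13.70
Eq. 2: 1.25(6) + 0.7(2) + 0.7(7) + 0.75(8) = 7.50 + 1.40 + 4.90 + 6.00 = 19.80
Eq. 3: 1.4(6) = 8.40
Eq. 4: 1.4(6) + 1.4(7) + 0.6(2) = 8.40 + 9.80 + 1.20 = 19.40
Eq. 5: 0.9(6) - 1.3(7) = 5.40 - 9.10 = -3.70
Eq. 6: 1.35(6) + 0.6(7) + 0.6(6) + 0.5(7) = 8.10 + 4.20 + 3.60 + 3.50 = 19.40
The controlling combination is 2, giving 19.80 kPa.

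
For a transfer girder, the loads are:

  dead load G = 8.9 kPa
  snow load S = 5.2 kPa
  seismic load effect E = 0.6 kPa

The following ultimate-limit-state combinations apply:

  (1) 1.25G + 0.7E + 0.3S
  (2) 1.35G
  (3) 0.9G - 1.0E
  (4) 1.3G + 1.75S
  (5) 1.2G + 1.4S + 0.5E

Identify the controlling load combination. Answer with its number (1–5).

Combination 4

(1) 1.25(8.9) + 0.7(0.6) + 0.3(5.2) = 11.1 + 0.4 + 1.6 = 13.1
(2) 1.35(8.9) = 12.0
(3) 0.9(8.9) - 1.0(0.6) = 8.0 - 0.6 = 7.4
(4) 1.3(8.9) + 1.75(5.2) = 11.6 + 9.1 = 20.7
(5) 1.2(8.9) + 1.4(5.2) + 0.5(0.6) = 10.7 + 7.3 + 0.3 = 18.3
The largest value is 20.7 kPa from combination 4.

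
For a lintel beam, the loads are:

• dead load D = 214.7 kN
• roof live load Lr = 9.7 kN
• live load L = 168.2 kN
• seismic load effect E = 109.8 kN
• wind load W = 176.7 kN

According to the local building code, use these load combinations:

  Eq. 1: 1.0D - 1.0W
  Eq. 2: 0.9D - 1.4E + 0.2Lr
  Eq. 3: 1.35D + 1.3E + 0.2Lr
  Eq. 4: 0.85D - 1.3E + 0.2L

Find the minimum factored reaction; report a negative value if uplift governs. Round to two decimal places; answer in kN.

Eq. 1: 1.0(214.7) - 1.0(176.7) = 214.70 - 176.70 = 38.00
Eq. 2: 0.9(214.7) - 1.4(109.8) + 0.2(9.7) = 193.23 - 153.72 + 1.94 = 41.45
Eq. 3: 1.35(214.7) + 1.3(109.8) + 0.2(9.7) = 289.85 + 142.74 + 1.94 = 434.53
Eq. 4: 0.85(214.7) - 1.3(109.8) + 0.2(168.2) = 182.50 - 142.74 + 33.64 = 73.40
Combination 1 gives the minimum: 38.00 kN.

38.00 kN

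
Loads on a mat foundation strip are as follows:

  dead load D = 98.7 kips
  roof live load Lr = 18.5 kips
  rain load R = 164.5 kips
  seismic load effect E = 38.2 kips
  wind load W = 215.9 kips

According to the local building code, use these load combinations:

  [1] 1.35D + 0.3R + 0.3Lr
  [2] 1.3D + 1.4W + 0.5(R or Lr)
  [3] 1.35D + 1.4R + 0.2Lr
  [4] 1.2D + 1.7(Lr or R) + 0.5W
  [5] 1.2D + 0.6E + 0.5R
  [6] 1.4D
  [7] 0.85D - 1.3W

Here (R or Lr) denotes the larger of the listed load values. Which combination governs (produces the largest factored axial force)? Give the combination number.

(R or Lr) → R = 164.5 kips; (Lr or R) → R = 164.5 kips.
[1] 1.35(98.7) + 0.3(164.5) + 0.3(18.5) = 133.25 + 49.35 + 5.55 = 188.15
[2] 1.3(98.7) + 1.4(215.9) + 0.5(164.5) = 128.31 + 302.26 + 82.25 = 512.82
[3] 1.35(98.7) + 1.4(164.5) + 0.2(18.5) = 133.25 + 230.30 + 3.70 = 367.25
[4] 1.2(98.7) + 1.7(164.5) + 0.5(215.9) = 118.44 + 279.65 + 107.95 = 506.04
[5] 1.2(98.7) + 0.6(38.2) + 0.5(164.5) = 118.44 + 22.92 + 82.25 = 223.61
[6] 1.4(98.7) = 138.18
[7] 0.85(98.7) - 1.3(215.9) = -196.78
The largest value is 512.82 kips from combination 2.

Combination 2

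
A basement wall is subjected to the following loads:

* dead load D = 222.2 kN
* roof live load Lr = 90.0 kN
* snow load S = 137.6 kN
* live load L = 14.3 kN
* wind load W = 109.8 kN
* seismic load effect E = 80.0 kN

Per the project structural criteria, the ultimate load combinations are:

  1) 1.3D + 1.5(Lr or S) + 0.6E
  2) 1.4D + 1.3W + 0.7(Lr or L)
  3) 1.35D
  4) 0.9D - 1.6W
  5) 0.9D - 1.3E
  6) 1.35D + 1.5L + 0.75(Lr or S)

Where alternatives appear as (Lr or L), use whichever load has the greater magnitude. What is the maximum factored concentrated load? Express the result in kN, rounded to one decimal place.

(Lr or S) → S = 137.6 kN; (Lr or L) → Lr = 90.0 kN.
1) 1.3(222.2) + 1.5(137.6) + 0.6(80.0) = 288.9 + 206.4 + 48.0 = 543.3
2) 1.4(222.2) + 1.3(109.8) + 0.7(90.0) = 311.1 + 142.7 + 63.0 = 516.8
3) 1.35(222.2) = 300.0
4) 0.9(222.2) - 1.6(109.8) = 200.0 - 175.7 = 24.3
5) 0.9(222.2) - 1.3(80.0) = 200.0 - 104.0 = 96.0
6) 1.35(222.2) + 1.5(14.3) + 0.75(137.6) = 424.6
Maximum is from combination 1.

543.3 kN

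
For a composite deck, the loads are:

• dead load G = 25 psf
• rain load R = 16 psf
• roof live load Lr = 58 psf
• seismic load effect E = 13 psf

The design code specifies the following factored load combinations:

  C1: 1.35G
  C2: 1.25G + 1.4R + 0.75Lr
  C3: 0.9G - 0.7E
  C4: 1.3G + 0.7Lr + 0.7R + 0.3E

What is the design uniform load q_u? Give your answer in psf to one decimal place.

C1: 1.35(25) = 33.8
C2: 1.25(25) + 1.4(16) + 0.75(58) = 31.3 + 22.4 + 43.5 = 97.2
C3: 0.9(25) - 0.7(13) = 22.5 - 9.1 = 13.4
C4: 1.3(25) + 0.7(58) + 0.7(16) + 0.3(13) = 32.5 + 40.6 + 11.2 + 3.9 = 88.2
Maximum is from combination 2.

97.2 psf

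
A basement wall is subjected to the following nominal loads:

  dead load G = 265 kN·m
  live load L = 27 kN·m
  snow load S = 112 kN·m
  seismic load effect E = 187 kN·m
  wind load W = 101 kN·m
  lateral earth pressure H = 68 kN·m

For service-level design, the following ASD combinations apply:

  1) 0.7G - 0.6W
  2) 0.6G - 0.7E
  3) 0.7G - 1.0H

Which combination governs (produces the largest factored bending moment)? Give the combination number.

1) 0.7(265) - 0.6(101) = 185.5 - 60.6 = 124.9
2) 0.6(265) - 0.7(187) = 159.0 - 130.9 = 28.1
3) 0.7(265) - 1.0(68) = 185.5 - 68.0 = 117.5
The largest value is 124.9 kN·m from combination 1.

Combination 1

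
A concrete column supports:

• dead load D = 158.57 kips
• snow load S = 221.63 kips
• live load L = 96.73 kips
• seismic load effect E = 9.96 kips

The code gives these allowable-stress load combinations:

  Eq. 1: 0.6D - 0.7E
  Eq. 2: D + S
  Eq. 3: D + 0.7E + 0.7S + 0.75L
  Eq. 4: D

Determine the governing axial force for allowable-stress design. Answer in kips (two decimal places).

393.23 kips

Eq. 1: 0.6(158.57) - 0.7(9.96) = 88.17
Eq. 2: 1.0(158.57) + 1.0(221.63) = 380.20
Eq. 3: 1.0(158.57) + 0.7(9.96) + 0.7(221.63) + 0.75(96.73) = 393.23
Eq. 4: 1.0(158.57) = 158.57
Maximum is from combination 3.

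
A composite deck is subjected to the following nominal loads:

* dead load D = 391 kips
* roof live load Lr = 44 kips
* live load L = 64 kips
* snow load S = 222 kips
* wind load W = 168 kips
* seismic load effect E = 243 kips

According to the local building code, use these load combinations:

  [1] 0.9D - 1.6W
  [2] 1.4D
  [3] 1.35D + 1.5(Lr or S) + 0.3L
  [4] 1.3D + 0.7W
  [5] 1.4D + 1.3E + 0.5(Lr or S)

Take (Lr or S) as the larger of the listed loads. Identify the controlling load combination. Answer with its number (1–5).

Combination 5

(Lr or S) → S = 222 kips.
[1] 0.9(391) - 1.6(168) = 83.10
[2] 1.4(391) = 547.40
[3] 1.35(391) + 1.5(222) + 0.3(64) = 880.05
[4] 1.3(391) + 0.7(168) = 625.90
[5] 1.4(391) + 1.3(243) + 0.5(222) = 974.30
The largest value is 974.30 kips from combination 5.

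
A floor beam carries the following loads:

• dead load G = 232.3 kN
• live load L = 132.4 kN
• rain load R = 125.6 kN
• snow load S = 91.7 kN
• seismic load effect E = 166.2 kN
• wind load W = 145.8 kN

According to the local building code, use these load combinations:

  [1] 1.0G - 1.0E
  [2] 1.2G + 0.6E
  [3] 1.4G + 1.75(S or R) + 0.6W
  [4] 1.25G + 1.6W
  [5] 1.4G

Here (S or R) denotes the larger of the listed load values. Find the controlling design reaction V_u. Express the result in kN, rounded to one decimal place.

(S or R) → R = 125.6 kN.
[1] 1.0(232.3) - 1.0(166.2) = 232.3 - 166.2 = 66.1
[2] 1.2(232.3) + 0.6(166.2) = 278.8 + 99.7 = 378.5
[3] 1.4(232.3) + 1.75(125.6) + 0.6(145.8) = 325.2 + 219.8 + 87.5 = 632.5
[4] 1.25(232.3) + 1.6(145.8) = 290.4 + 233.3 = 523.7
[5] 1.4(232.3) = 325.2
Maximum is from combination 3.

632.5 kN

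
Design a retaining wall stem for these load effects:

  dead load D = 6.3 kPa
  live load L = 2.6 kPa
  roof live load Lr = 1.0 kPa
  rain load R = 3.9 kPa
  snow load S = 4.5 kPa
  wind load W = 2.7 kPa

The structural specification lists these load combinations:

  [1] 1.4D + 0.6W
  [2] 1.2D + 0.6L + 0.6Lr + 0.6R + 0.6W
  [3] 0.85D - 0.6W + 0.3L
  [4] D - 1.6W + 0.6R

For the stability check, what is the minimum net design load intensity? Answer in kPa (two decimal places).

[1] 1.4(6.3) + 0.6(2.7) = 8.82 + 1.62 = 10.44
[2] 1.2(6.3) + 0.6(2.6) + 0.6(1.0) + 0.6(3.9) + 0.6(2.7) = 7.56 + 1.56 + 0.60 + 2.34 + 1.62 = 13.68
[3] 0.85(6.3) - 0.6(2.7) + 0.3(2.6) = 5.36 - 1.62 + 0.78 = 4.52
[4] 1.0(6.3) - 1.6(2.7) + 0.6(3.9) = 6.30 - 4.32 + 2.34 = 4.32
Combination 4 gives the minimum: 4.32 kPa.

4.32 kPa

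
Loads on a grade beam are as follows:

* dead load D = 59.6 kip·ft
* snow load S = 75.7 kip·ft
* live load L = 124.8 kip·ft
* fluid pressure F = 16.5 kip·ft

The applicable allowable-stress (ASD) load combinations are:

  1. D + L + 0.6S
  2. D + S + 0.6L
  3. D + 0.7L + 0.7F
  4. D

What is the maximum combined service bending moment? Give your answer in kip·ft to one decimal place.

229.8 kip·ft

1. 1.0(59.6) + 1.0(124.8) + 0.6(75.7) = 59.6 + 124.8 + 45.4 = 229.8
2. 1.0(59.6) + 1.0(75.7) + 0.6(124.8) = 59.6 + 75.7 + 74.9 = 210.2
3. 1.0(59.6) + 0.7(124.8) + 0.7(16.5) = 158.5
4. 1.0(59.6) = 59.6
Maximum is from combination 1.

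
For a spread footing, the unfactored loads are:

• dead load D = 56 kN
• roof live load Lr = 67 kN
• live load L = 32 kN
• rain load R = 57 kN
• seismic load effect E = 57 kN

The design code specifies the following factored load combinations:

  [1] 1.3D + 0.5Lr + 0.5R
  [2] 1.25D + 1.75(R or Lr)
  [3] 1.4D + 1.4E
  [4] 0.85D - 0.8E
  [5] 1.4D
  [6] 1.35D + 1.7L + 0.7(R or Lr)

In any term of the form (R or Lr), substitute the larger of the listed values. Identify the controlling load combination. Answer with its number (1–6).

(R or Lr) → Lr = 67 kN.
[1] 1.3(56) + 0.5(67) + 0.5(57) = 72.8 + 33.5 + 28.5 = 134.8
[2] 1.25(56) + 1.75(67) = 70.0 + 117.3 = 187.3
[3] 1.4(56) + 1.4(57) = 78.4 + 79.8 = 158.2
[4] 0.85(56) - 0.8(57) = 47.6 - 45.6 = 2.0
[5] 1.4(56) = 78.4
[6] 1.35(56) + 1.7(32) + 0.7(67) = 75.6 + 54.4 + 46.9 = 176.9
The largest value is 187.3 kN from combination 2.

Combination 2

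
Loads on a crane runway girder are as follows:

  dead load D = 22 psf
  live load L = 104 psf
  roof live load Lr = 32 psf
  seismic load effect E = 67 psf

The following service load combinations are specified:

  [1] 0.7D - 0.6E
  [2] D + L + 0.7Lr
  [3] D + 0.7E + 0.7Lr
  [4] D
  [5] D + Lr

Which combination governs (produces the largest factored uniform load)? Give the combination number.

Combination 2

[1] 0.7(22) - 0.6(67) = 15.4 - 40.2 = -24.8
[2] 1.0(22) + 1.0(104) + 0.7(32) = 22.0 + 104.0 + 22.4 = 148.4
[3] 1.0(22) + 0.7(67) + 0.7(32) = 22.0 + 46.9 + 22.4 = 91.3
[4] 1.0(22) = 22.0
[5] 1.0(22) + 1.0(32) = 22.0 + 32.0 = 54.0
The largest value is 148.4 psf from combination 2.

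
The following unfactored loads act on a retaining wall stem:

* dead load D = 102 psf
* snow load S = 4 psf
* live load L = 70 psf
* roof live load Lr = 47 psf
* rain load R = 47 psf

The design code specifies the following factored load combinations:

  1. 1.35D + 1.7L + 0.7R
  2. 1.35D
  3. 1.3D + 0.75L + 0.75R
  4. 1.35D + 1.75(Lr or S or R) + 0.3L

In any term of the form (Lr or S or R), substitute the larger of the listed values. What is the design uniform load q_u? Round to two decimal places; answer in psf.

289.60 psf

(Lr or S or R) → Lr = 47 psf.
1. 1.35(102) + 1.7(70) + 0.7(47) = 137.70 + 119.00 + 32.90 = 289.60
2. 1.35(102) = 137.70
3. 1.3(102) + 0.75(70) + 0.75(47) = 132.60 + 52.50 + 35.25 = 220.35
4. 1.35(102) + 1.75(47) + 0.3(70) = 137.70 + 82.25 + 21.00 = 240.95
Combination 1 governs: q_u = 289.60 psf.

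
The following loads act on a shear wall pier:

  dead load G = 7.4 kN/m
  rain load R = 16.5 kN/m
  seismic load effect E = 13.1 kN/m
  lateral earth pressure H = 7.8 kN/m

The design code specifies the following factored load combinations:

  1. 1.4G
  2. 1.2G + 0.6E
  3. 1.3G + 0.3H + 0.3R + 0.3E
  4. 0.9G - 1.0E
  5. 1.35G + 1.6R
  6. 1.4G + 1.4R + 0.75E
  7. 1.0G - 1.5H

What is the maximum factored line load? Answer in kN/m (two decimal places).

1. 1.4(7.4) = 10.36
2. 1.2(7.4) + 0.6(13.1) = 8.88 + 7.86 = 16.74
3. 1.3(7.4) + 0.3(7.8) + 0.3(16.5) + 0.3(13.1) = 9.62 + 2.34 + 4.95 + 3.93 = 20.84
4. 0.9(7.4) - 1.0(13.1) = 6.66 - 13.10 = -6.44
5. 1.35(7.4) + 1.6(16.5) = 9.99 + 26.40 = 36.39
6. 1.4(7.4) + 1.4(16.5) + 0.75(13.1) = 10.36 + 23.10 + 9.83 = 43.29
7. 1.0(7.4) - 1.5(7.8) = 7.40 - 11.70 = -4.30
Combination 6 governs: w_u = 43.29 kN/m.

43.29 kN/m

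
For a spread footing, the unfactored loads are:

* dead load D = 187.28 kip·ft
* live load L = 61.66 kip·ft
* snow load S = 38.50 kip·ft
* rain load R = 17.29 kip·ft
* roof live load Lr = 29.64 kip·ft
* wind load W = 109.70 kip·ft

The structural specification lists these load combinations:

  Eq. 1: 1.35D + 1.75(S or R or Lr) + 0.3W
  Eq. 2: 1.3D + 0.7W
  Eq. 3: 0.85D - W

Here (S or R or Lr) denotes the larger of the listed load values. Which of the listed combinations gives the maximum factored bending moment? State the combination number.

Combination 1

(S or R or Lr) → S = 38.50 kip·ft.
Eq. 1: 1.35(187.28) + 1.75(38.50) + 0.3(109.70) = 353.11
Eq. 2: 1.3(187.28) + 0.7(109.70) = 320.25
Eq. 3: 0.85(187.28) - 1.0(109.70) = 49.49
The largest value is 353.11 kip·ft from combination 1.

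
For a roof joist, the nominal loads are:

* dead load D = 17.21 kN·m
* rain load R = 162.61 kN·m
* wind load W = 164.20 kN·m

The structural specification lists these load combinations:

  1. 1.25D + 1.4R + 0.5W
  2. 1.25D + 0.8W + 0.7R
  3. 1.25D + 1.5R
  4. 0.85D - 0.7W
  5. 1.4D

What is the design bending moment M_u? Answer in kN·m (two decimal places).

331.27 kN·m

1. 1.25(17.21) + 1.4(162.61) + 0.5(164.20) = 331.27
2. 1.25(17.21) + 0.8(164.20) + 0.7(162.61) = 21.51 + 131.36 + 113.83 = 266.70
3. 1.25(17.21) + 1.5(162.61) = 21.51 + 243.92 = 265.43
4. 0.85(17.21) - 0.7(164.20) = 14.63 - 114.94 = -100.31
5. 1.4(17.21) = 24.09
The controlling combination is 1, giving 331.27 kN·m.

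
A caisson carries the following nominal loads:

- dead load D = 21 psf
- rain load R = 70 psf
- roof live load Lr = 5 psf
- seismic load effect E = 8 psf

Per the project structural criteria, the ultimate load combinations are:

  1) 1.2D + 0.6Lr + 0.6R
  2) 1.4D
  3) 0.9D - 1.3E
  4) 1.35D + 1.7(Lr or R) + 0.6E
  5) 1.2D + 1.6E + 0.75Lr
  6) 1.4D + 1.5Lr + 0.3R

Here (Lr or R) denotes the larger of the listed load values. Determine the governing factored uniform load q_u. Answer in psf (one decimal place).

152.2 psf

(Lr or R) → R = 70 psf.
1) 1.2(21) + 0.6(5) + 0.6(70) = 70.2
2) 1.4(21) = 29.4
3) 0.9(21) - 1.3(8) = 8.5
4) 1.35(21) + 1.7(70) + 0.6(8) = 152.2
5) 1.2(21) + 1.6(8) + 0.75(5) = 41.8
6) 1.4(21) + 1.5(5) + 0.3(70) = 57.9
Combination 4 governs: q_u = 152.2 psf.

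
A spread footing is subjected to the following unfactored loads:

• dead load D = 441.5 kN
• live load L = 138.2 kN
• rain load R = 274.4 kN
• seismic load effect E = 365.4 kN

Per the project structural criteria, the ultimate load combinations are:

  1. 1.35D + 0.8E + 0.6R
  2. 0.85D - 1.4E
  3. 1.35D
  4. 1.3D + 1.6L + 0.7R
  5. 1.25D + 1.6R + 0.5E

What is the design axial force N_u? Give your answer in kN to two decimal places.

1173.62 kN

1. 1.35(441.5) + 0.8(365.4) + 0.6(274.4) = 1052.99
2. 0.85(441.5) - 1.4(365.4) = -136.29
3. 1.35(441.5) = 596.03
4. 1.3(441.5) + 1.6(138.2) + 0.7(274.4) = 987.15
5. 1.25(441.5) + 1.6(274.4) + 0.5(365.4) = 1173.62
Maximum is from combination 5.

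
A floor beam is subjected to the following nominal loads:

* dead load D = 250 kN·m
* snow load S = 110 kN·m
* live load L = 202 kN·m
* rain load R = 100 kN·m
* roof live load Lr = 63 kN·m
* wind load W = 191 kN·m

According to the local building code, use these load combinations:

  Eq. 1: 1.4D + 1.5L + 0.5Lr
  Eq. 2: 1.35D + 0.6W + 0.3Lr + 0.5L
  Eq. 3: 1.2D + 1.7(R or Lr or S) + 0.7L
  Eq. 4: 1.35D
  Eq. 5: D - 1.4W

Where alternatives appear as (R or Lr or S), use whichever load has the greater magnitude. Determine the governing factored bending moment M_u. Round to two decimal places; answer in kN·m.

(R or Lr or S) → S = 110 kN·m.
Eq. 1: 1.4(250) + 1.5(202) + 0.5(63) = 684.50
Eq. 2: 1.35(250) + 0.6(191) + 0.3(63) + 0.5(202) = 572.00
Eq. 3: 1.2(250) + 1.7(110) + 0.7(202) = 628.40
Eq. 4: 1.35(250) = 337.50
Eq. 5: 1.0(250) - 1.4(191) = -17.40
The controlling combination is 1, giving 684.50 kN·m.

684.50 kN·m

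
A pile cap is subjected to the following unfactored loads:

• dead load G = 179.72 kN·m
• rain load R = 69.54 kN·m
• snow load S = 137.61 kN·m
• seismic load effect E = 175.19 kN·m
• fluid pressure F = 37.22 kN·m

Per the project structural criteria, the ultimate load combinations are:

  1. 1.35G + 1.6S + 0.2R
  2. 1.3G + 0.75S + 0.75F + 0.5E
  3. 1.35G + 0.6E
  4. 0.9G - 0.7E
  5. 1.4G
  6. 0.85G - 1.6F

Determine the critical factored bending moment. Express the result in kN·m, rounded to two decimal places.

1. 1.35(179.72) + 1.6(137.61) + 0.2(69.54) = 242.62 + 220.18 + 13.91 = 476.71
2. 1.3(179.72) + 0.75(137.61) + 0.75(37.22) + 0.5(175.19) = 452.35
3. 1.35(179.72) + 0.6(175.19) = 347.74
4. 0.9(179.72) - 0.7(175.19) = 161.75 - 122.63 = 39.12
5. 1.4(179.72) = 251.61
6. 0.85(179.72) - 1.6(37.22) = 152.76 - 59.55 = 93.21
The controlling combination is 1, giving 476.71 kN·m.

476.71 kN·m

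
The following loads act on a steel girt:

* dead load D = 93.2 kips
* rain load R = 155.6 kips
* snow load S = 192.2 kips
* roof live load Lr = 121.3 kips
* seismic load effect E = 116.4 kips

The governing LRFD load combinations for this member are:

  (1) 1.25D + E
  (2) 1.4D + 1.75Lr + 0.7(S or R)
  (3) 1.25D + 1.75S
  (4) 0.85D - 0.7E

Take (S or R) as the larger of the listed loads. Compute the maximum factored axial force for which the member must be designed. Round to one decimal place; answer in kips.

477.3 kips

(S or R) → S = 192.2 kips.
(1) 1.25(93.2) + 1.0(116.4) = 116.5 + 116.4 = 232.9
(2) 1.4(93.2) + 1.75(121.3) + 0.7(192.2) = 130.5 + 212.3 + 134.5 = 477.3
(3) 1.25(93.2) + 1.75(192.2) = 116.5 + 336.4 = 452.9
(4) 0.85(93.2) - 0.7(116.4) = 79.2 - 81.5 = -2.3
The controlling combination is 2, giving 477.3 kips.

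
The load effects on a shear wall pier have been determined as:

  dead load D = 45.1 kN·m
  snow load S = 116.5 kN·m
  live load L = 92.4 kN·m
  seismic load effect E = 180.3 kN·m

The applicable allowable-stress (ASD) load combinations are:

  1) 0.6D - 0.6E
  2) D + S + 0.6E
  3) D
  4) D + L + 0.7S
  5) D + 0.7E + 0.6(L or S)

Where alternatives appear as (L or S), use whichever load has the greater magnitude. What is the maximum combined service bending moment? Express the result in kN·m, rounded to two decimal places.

(L or S) → S = 116.5 kN·m.
1) 0.6(45.1) - 0.6(180.3) = -81.12
2) 1.0(45.1) + 1.0(116.5) + 0.6(180.3) = 269.78
3) 1.0(45.1) = 45.10
4) 1.0(45.1) + 1.0(92.4) + 0.7(116.5) = 219.05
5) 1.0(45.1) + 0.7(180.3) + 0.6(116.5) = 241.21
Combination 2 governs: M = 269.78 kN·m.

269.78 kN·m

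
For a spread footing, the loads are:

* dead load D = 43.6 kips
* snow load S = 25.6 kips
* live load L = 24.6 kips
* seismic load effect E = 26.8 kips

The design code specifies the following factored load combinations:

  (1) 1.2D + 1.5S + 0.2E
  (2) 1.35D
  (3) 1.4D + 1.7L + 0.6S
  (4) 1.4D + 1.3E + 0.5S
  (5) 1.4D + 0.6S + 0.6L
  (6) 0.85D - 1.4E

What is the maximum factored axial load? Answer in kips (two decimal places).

(1) 1.2(43.6) + 1.5(25.6) + 0.2(26.8) = 96.08
(2) 1.35(43.6) = 58.86
(3) 1.4(43.6) + 1.7(24.6) + 0.6(25.6) = 118.22
(4) 1.4(43.6) + 1.3(26.8) + 0.5(25.6) = 108.68
(5) 1.4(43.6) + 0.6(25.6) + 0.6(24.6) = 91.16
(6) 0.85(43.6) - 1.4(26.8) = -0.46
Combination 3 governs: P_u = 118.22 kips.

118.22 kips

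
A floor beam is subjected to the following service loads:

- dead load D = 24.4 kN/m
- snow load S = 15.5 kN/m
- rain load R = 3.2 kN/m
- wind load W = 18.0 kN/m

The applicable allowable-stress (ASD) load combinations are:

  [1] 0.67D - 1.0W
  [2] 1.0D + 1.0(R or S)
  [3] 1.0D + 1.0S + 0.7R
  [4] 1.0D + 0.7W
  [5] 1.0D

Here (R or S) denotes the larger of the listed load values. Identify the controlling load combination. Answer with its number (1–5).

Combination 3

(R or S) → S = 15.5 kN/m.
[1] 0.67(24.4) - 1.0(18.0) = 16.35 - 18.00 = -1.65
[2] 1.0(24.4) + 1.0(15.5) = 24.40 + 15.50 = 39.90
[3] 1.0(24.4) + 1.0(15.5) + 0.7(3.2) = 24.40 + 15.50 + 2.24 = 42.14
[4] 1.0(24.4) + 0.7(18.0) = 24.40 + 12.60 = 37.00
[5] 1.0(24.4) = 24.40
The largest value is 42.14 kN/m from combination 3.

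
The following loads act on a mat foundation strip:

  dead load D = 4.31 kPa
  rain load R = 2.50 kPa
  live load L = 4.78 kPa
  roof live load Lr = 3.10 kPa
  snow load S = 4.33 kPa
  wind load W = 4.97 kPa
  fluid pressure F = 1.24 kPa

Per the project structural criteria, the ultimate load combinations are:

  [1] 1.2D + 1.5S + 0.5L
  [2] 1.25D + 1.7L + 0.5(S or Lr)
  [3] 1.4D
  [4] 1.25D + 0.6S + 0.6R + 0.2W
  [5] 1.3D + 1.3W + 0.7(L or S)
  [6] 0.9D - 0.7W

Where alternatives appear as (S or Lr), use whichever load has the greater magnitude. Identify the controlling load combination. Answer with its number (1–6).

(S or Lr) → S = 4.33 kPa; (L or S) → L = 4.78 kPa.
[1] 1.2(4.31) + 1.5(4.33) + 0.5(4.78) = 5.17 + 6.50 + 2.39 = 14.06
[2] 1.25(4.31) + 1.7(4.78) + 0.5(4.33) = 15.68
[3] 1.4(4.31) = 6.03
[4] 1.25(4.31) + 0.6(4.33) + 0.6(2.50) + 0.2(4.97) = 5.39 + 2.60 + 1.50 + 0.99 = 10.48
[5] 1.3(4.31) + 1.3(4.97) + 0.7(4.78) = 5.60 + 6.46 + 3.35 = 15.41
[6] 0.9(4.31) - 0.7(4.97) = 3.88 - 3.48 = 0.40
The largest value is 15.68 kPa from combination 2.

Combination 2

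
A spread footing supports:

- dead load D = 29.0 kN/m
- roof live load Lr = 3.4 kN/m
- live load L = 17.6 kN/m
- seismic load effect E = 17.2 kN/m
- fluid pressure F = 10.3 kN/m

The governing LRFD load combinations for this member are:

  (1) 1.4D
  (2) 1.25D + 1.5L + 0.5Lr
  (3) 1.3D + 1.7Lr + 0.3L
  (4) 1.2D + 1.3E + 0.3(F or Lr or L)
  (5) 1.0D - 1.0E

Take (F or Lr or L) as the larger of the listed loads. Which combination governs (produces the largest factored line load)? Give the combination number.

(F or Lr or L) → L = 17.6 kN/m.
(1) 1.4(29.0) = 40.60
(2) 1.25(29.0) + 1.5(17.6) + 0.5(3.4) = 36.25 + 26.40 + 1.70 = 64.35
(3) 1.3(29.0) + 1.7(3.4) + 0.3(17.6) = 37.70 + 5.78 + 5.28 = 48.76
(4) 1.2(29.0) + 1.3(17.2) + 0.3(17.6) = 34.80 + 22.36 + 5.28 = 62.44
(5) 1.0(29.0) - 1.0(17.2) = 29.00 - 17.20 = 11.80
The largest value is 64.35 kN/m from combination 2.

Combination 2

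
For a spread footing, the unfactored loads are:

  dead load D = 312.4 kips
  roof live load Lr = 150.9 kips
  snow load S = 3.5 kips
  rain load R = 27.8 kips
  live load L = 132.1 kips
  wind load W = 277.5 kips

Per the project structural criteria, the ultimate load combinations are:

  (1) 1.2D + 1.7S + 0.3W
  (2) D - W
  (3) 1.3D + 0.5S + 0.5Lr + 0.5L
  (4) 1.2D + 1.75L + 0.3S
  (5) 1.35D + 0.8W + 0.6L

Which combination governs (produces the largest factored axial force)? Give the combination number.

(1) 1.2(312.4) + 1.7(3.5) + 0.3(277.5) = 464.1
(2) 1.0(312.4) - 1.0(277.5) = 312.4 - 277.5 = 34.9
(3) 1.3(312.4) + 0.5(3.5) + 0.5(150.9) + 0.5(132.1) = 549.4
(4) 1.2(312.4) + 1.75(132.1) + 0.3(3.5) = 607.1
(5) 1.35(312.4) + 0.8(277.5) + 0.6(132.1) = 421.7 + 222.0 + 79.3 = 723.0
The largest value is 723.0 kips from combination 5.

Combination 5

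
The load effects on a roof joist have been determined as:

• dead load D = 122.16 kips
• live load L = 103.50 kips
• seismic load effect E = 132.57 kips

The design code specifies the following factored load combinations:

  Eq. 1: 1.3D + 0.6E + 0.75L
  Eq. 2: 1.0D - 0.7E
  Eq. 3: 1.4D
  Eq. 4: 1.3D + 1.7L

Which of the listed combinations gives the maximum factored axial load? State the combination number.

Combination 4

Eq. 1: 1.3(122.16) + 0.6(132.57) + 0.75(103.50) = 158.81 + 79.54 + 77.63 = 315.98
Eq. 2: 1.0(122.16) - 0.7(132.57) = 122.16 - 92.80 = 29.36
Eq. 3: 1.4(122.16) = 171.02
Eq. 4: 1.3(122.16) + 1.7(103.50) = 158.81 + 175.95 = 334.76
The largest value is 334.76 kips from combination 4.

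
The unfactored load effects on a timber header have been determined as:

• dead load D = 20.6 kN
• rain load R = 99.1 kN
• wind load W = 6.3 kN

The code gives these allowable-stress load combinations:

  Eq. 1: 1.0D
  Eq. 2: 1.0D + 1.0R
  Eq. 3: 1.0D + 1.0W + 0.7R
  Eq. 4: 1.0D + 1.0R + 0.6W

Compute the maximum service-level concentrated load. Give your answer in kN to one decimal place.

Eq. 1: 1.0(20.6) = 20.6
Eq. 2: 1.0(20.6) + 1.0(99.1) = 119.7
Eq. 3: 1.0(20.6) + 1.0(6.3) + 0.7(99.1) = 96.3
Eq. 4: 1.0(20.6) + 1.0(99.1) + 0.6(6.3) = 123.5
The controlling combination is 4, giving 123.5 kN.

123.5 kN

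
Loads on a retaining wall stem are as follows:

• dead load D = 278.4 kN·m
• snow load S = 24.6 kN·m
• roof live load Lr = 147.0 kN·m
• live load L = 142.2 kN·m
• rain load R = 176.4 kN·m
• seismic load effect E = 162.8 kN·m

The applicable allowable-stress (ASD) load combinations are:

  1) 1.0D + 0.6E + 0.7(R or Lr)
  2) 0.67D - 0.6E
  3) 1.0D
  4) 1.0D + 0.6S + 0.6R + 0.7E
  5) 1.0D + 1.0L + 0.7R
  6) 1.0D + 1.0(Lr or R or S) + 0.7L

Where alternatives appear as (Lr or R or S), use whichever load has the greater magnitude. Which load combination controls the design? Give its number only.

(R or Lr) → R = 176.4 kN·m; (Lr or R or S) → R = 176.4 kN·m.
1) 1.0(278.4) + 0.6(162.8) + 0.7(176.4) = 278.40 + 97.68 + 123.48 = 499.56
2) 0.67(278.4) - 0.6(162.8) = 186.53 - 97.68 = 88.85
3) 1.0(278.4) = 278.40
4) 1.0(278.4) + 0.6(24.6) + 0.6(176.4) + 0.7(162.8) = 278.40 + 14.76 + 105.84 + 113.96 = 512.96
5) 1.0(278.4) + 1.0(142.2) + 0.7(176.4) = 278.40 + 142.20 + 123.48 = 544.08
6) 1.0(278.4) + 1.0(176.4) + 0.7(142.2) = 278.40 + 176.40 + 99.54 = 554.34
The largest value is 554.34 kN·m from combination 6.

Combination 6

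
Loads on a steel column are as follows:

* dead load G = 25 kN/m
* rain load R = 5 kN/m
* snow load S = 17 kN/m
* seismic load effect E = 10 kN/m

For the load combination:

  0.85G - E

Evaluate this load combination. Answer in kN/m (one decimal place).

0.85(25) - 1.0(10) = 21.3 - 10.0 = 11.3
w_u = 11.3 kN/m.

11.3 kN/m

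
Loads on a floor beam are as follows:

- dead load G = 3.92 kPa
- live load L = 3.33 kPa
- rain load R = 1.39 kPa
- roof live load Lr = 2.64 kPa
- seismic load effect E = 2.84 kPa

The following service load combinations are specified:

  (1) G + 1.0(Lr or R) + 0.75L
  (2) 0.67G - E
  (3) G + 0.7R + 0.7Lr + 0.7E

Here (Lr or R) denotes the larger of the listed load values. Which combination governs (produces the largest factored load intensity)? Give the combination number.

(Lr or R) → Lr = 2.64 kPa.
(1) 1.0(3.92) + 1.0(2.64) + 0.75(3.33) = 9.06
(2) 0.67(3.92) - 1.0(2.84) = -0.21
(3) 1.0(3.92) + 0.7(1.39) + 0.7(2.64) + 0.7(2.84) = 8.73
The largest value is 9.06 kPa from combination 1.

Combination 1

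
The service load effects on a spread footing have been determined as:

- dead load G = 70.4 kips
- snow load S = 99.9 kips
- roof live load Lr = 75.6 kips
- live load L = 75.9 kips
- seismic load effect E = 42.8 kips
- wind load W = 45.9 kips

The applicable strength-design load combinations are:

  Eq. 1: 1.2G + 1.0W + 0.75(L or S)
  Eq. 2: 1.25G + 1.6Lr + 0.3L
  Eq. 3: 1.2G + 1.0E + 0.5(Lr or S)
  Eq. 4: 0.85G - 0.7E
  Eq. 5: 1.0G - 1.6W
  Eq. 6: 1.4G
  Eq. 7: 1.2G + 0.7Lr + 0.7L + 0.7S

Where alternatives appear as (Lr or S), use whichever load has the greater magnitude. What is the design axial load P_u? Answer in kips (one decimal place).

260.5 kips

(L or S) → S = 99.9 kips; (Lr or S) → S = 99.9 kips.
Eq. 1: 1.2(70.4) + 1.0(45.9) + 0.75(99.9) = 84.5 + 45.9 + 74.9 = 205.3
Eq. 2: 1.25(70.4) + 1.6(75.6) + 0.3(75.9) = 231.7
Eq. 3: 1.2(70.4) + 1.0(42.8) + 0.5(99.9) = 177.2
Eq. 4: 0.85(70.4) - 0.7(42.8) = 29.9
Eq. 5: 1.0(70.4) - 1.6(45.9) = 70.4 - 73.4 = -3.0
Eq. 6: 1.4(70.4) = 98.6
Eq. 7: 1.2(70.4) + 0.7(75.6) + 0.7(75.9) + 0.7(99.9) = 260.5
The controlling combination is 7, giving 260.5 kips.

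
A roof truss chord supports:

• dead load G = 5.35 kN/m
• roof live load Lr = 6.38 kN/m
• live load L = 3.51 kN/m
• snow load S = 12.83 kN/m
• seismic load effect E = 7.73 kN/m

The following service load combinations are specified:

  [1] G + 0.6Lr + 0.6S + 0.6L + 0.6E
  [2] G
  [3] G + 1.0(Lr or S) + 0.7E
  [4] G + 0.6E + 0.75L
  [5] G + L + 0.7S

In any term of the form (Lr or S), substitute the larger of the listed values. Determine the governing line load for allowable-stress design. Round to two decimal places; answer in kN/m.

23.62 kN/m

(Lr or S) → S = 12.83 kN/m.
[1] 1.0(5.35) + 0.6(6.38) + 0.6(12.83) + 0.6(3.51) + 0.6(7.73) = 23.62
[2] 1.0(5.35) = 5.35
[3] 1.0(5.35) + 1.0(12.83) + 0.7(7.73) = 5.35 + 12.83 + 5.41 = 23.59
[4] 1.0(5.35) + 0.6(7.73) + 0.75(3.51) = 5.35 + 4.64 + 2.63 = 12.62
[5] 1.0(5.35) + 1.0(3.51) + 0.7(12.83) = 5.35 + 3.51 + 8.98 = 17.84
The controlling combination is 1, giving 23.62 kN/m.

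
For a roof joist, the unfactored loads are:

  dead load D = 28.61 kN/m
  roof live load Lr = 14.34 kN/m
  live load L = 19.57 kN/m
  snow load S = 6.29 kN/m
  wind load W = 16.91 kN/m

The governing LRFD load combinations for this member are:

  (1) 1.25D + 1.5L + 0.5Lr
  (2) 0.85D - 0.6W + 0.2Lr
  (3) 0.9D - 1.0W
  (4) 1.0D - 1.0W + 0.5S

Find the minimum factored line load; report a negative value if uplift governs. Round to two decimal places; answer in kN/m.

(1) 1.25(28.61) + 1.5(19.57) + 0.5(14.34) = 35.76 + 29.36 + 7.17 = 72.29
(2) 0.85(28.61) - 0.6(16.91) + 0.2(14.34) = 24.32 - 10.15 + 2.87 = 17.04
(3) 0.9(28.61) - 1.0(16.91) = 25.75 - 16.91 = 8.84
(4) 1.0(28.61) - 1.0(16.91) + 0.5(6.29) = 28.61 - 16.91 + 3.15 = 14.85
Combination 3 gives the minimum: 8.84 kN/m.

8.84 kN/m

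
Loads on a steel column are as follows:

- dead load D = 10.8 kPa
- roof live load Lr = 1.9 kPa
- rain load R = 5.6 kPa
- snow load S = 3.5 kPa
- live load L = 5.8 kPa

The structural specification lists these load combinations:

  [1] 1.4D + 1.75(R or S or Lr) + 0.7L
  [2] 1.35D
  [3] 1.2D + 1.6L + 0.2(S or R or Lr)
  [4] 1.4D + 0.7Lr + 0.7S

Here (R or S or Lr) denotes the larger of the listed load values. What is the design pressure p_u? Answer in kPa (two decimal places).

(R or S or Lr) → R = 5.6 kPa; (S or R or Lr) → R = 5.6 kPa.
[1] 1.4(10.8) + 1.75(5.6) + 0.7(5.8) = 15.12 + 9.80 + 4.06 = 28.98
[2] 1.35(10.8) = 14.58
[3] 1.2(10.8) + 1.6(5.8) + 0.2(5.6) = 12.96 + 9.28 + 1.12 = 23.36
[4] 1.4(10.8) + 0.7(1.9) + 0.7(3.5) = 15.12 + 1.33 + 2.45 = 18.90
Combination 1 governs: p_u = 28.98 kPa.

28.98 kPa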